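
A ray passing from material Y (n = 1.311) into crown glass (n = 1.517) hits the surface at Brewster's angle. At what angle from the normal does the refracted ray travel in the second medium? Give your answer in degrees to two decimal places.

θ_t ≈ 40.83°

First find Brewster's angle: tan θ_B = 1.517/1.311 = 1.1571, giving θ_B = 49.17°.
The refracted ray is perpendicular to the reflected ray, so θ_t = 90° − θ_B = 40.83°.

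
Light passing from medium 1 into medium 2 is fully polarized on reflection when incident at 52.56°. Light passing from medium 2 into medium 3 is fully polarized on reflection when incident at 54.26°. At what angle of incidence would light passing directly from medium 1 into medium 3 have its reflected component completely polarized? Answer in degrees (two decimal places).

θ_B ≈ 61.15°

n₂/n₁ = tan 52.56° = 1.3061 and n₃/n₂ = tan 54.26° = 1.3896.
So n₃/n₁ = (n₂/n₁)(n₃/n₂) = 1.3061 × 1.3896 = 1.8149.
θ_B(1→3) = arctan(1.8149) = 61.15°.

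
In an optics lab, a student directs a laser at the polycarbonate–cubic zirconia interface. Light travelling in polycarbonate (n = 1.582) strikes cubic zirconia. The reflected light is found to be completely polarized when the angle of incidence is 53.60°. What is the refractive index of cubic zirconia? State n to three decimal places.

At Brewster's angle, tan θ_B = n₂/n₁ with n₁ on the incident side (polycarbonate) and n₂ on the transmitted side (cubic zirconia).
n₂ = n₁ tan θ_B = 1.582 × tan 53.60° = 2.146.

n ≈ 2.146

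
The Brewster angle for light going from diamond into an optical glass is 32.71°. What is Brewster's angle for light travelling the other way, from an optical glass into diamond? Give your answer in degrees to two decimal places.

Reversing the direction swaps n₁ and n₂, so tan θ_B' = 1/tan θ_B and θ_B' = 90° − θ_B.
Hence θ_B' = 90° − 32.71° = 57.29°.

θ_B' ≈ 57.29°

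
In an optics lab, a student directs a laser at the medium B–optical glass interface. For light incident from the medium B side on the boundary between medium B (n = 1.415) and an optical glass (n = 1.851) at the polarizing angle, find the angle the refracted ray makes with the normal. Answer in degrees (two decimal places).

θ_B = arctan(n₂/n₁) = arctan(1.851/1.415) = 52.60°.
The refracted ray is perpendicular to the reflected ray, so θ_t = 90° − θ_B = 37.40°.

θ_t ≈ 37.40°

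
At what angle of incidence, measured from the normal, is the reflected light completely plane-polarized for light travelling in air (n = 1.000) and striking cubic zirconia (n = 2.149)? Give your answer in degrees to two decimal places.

At Brewster's angle the reflected and refracted rays are perpendicular, which with Snell's law gives tan θ_B = n₂/n₁.
Brewster's condition: tan θ_B = n₂/n₁ = 2.149/1.000 = 2.1490.
θ_B = arctan(2.1490) = 65.05°.

θ_B ≈ 65.05°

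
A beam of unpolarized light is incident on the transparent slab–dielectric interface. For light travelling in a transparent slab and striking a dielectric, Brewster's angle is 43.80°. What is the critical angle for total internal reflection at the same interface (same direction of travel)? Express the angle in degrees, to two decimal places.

n₂/n₁ = tan 43.80° = 0.9590; the critical angle satisfies sin θ_c = n₂/n₁.
θ_c = arcsin(0.9590) = 73.53°.

θ_c ≈ 73.53°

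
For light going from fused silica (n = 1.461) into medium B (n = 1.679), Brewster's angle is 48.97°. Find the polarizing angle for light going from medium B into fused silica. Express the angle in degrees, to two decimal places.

Reversing the direction swaps n₁ and n₂, so tan θ_B' = 1/tan θ_B and θ_B' = 90° − θ_B.
Hence θ_B' = 90° − 48.97° = 41.03°.

θ_B' ≈ 41.03°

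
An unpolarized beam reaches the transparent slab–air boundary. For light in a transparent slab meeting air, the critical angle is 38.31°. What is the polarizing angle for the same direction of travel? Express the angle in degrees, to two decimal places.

θ_B ≈ 31.80°

sin θ_c = n₂/n₁, so n₂/n₁ = sin 38.31° = 0.6199.
Brewster: tan θ_B = n₂/n₁ = 0.6199.
θ_B = arctan(0.6199) = 31.80°.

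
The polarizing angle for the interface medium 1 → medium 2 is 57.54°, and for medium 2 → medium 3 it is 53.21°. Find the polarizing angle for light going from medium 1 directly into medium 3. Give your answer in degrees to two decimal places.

θ_B ≈ 64.56°

n₂/n₁ = tan 57.54° = 1.5721 and n₃/n₂ = tan 53.21° = 1.3372.
n₃/n₁ = 2.1022. Then tan θ_B(1→3) = n₃/n₁, so θ_B(1→3) = arctan(2.1022) = 64.56°.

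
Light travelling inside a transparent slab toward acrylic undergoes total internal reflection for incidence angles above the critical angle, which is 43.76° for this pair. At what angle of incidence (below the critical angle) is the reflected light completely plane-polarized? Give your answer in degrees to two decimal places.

sin θ_c = n₂/n₁, so n₂/n₁ = sin 43.76° = 0.6916.
Brewster: tan θ_B = n₂/n₁ = 0.6916.
θ_B = arctan(0.6916) = 34.67°.

θ_B ≈ 34.67°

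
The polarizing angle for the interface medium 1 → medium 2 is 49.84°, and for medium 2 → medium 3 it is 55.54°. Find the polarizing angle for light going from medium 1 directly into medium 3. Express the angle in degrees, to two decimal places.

n₂/n₁ = tan 49.84° = 1.1850 and n₃/n₂ = tan 55.54° = 1.4572.
n₃/n₁ = 1.7268. Then tan θ_B(1→3) = n₃/n₁, so θ_B(1→3) = arctan(1.7268) = 59.92°.

θ_B ≈ 59.92°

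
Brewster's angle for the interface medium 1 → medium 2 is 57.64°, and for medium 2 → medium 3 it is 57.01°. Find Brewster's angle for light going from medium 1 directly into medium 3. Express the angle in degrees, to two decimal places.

θ_B ≈ 67.64°

Each Brewster angle gives a ratio: n₂/n₁ = tan 57.64° = 1.5782, n₃/n₂ = tan 57.01° = 1.5405.
n₃/n₁ = 2.4311. Then tan θ_B(1→3) = n₃/n₁, so θ_B(1→3) = arctan(2.4311) = 67.64°.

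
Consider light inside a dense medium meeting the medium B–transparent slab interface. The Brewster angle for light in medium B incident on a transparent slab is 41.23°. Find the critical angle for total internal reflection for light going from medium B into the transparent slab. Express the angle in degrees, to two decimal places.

θ_c ≈ 61.21°

tan θ_B = n₂/n₁ = tan 41.23° = 0.8764.
Total internal reflection: sin θ_c = n₂/n₁ = 0.8764.
θ_c = arcsin(0.8764) = 61.21°.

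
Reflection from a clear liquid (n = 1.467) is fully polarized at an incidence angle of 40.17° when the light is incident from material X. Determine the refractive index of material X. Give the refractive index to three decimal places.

At the polarizing angle, tan θ_B = n₂/n₁ with n₁ on the incident side (material X) and n₂ on the transmitted side (a clear liquid).
n₁ = n₂ / tan θ_B = 1.467 / tan 40.17° = 1.738.

n ≈ 1.738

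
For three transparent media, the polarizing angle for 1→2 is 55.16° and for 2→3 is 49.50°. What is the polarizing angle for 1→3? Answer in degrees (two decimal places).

n₂/n₁ = tan 55.16° = 1.4367 and n₃/n₂ = tan 49.50° = 1.1708.
n₃/n₁ = 1.6821. Then tan θ_B(1→3) = n₃/n₁, so θ_B(1→3) = arctan(1.6821) = 59.27°.

θ_B ≈ 59.27°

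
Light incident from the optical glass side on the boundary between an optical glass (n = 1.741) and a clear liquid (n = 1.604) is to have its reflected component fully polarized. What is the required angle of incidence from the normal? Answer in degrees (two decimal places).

At Brewster's angle the reflected and refracted rays are perpendicular, which with Snell's law gives tan θ_B = n₂/n₁.
Here n₂/n₁ = 1.604/1.741 = 0.9213, and Brewster's law gives tan θ_B = n₂/n₁.
θ_B = arctan(0.9213) = 42.65°.

θ_B ≈ 42.65°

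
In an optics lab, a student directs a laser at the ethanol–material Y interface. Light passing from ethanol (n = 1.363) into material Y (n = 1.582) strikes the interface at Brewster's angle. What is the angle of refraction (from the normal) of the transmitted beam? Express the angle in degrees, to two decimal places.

First find Brewster's angle: tan θ_B = 1.582/1.363 = 1.1607, giving θ_B = 49.25°.
At Brewster's angle the reflected and refracted rays are perpendicular, so θ_t = 90° − θ_B = 90° − 49.25° = 40.75°.

θ_t ≈ 40.75°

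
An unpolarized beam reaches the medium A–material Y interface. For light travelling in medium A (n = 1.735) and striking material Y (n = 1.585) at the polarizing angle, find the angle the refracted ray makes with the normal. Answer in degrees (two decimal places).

First find Brewster's angle: tan θ_B = 1.585/1.735 = 0.9135, giving θ_B = 42.41°.
The refracted ray is perpendicular to the reflected ray, so θ_t = 90° − θ_B = 47.59°.

θ_t ≈ 47.59°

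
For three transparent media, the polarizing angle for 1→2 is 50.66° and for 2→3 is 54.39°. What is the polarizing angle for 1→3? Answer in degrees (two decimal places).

θ_B ≈ 59.59°

Each Brewster angle gives a ratio: n₂/n₁ = tan 50.66° = 1.2200, n₃/n₂ = tan 54.39° = 1.3963.
Multiplying, n₃/n₁ = 1.2200 × 1.3963 = 1.7035, and θ_B(1→3) = arctan 1.7035 = 59.59°.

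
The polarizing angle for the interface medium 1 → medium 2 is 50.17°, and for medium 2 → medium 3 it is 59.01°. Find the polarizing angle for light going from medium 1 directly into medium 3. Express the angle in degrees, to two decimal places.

Each Brewster angle gives a ratio: n₂/n₁ = tan 50.17° = 1.1990, n₃/n₂ = tan 59.01° = 1.6649.
So n₃/n₁ = (n₂/n₁)(n₃/n₂) = 1.1990 × 1.6649 = 1.9962.
θ_B(1→3) = arctan(1.9962) = 63.39°.

θ_B ≈ 63.39°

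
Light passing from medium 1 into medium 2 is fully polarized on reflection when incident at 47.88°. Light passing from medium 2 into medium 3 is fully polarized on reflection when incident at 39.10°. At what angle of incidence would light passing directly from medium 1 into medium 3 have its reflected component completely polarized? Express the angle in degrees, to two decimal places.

θ_B ≈ 41.95°

Each Brewster angle gives a ratio: n₂/n₁ = tan 47.88° = 1.1059, n₃/n₂ = tan 39.10° = 0.8127.
So n₃/n₁ = (n₂/n₁)(n₃/n₂) = 1.1059 × 0.8127 = 0.8988.
θ_B(1→3) = arctan(0.8988) = 41.95°.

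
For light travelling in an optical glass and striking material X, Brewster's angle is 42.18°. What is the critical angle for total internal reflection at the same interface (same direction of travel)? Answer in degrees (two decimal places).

θ_c ≈ 64.97°

n₂/n₁ = tan 42.18° = 0.9061; the critical angle satisfies sin θ_c = n₂/n₁.
θ_c = arcsin(0.9061) = 64.97°.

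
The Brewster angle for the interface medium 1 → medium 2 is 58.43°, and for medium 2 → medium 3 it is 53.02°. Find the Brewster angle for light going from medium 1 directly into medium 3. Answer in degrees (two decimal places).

n₂/n₁ = tan 58.43° = 1.6274 and n₃/n₂ = tan 53.02° = 1.3280.
n₃/n₁ = 2.1612. Then tan θ_B(1→3) = n₃/n₁, so θ_B(1→3) = arctan(2.1612) = 65.17°.

θ_B ≈ 65.17°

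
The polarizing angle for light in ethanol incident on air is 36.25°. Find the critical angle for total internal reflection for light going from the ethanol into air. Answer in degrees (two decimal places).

θ_c ≈ 47.16°

From Brewster, n₂/n₁ = tan θ_B = tan 36.25° = 0.7332.
Then sin θ_c = n₂/n₁ = 0.7332, so θ_c = arcsin 0.7332 = 47.16°.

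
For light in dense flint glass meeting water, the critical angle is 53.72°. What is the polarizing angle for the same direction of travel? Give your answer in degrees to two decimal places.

θ_B ≈ 38.87°

At the critical angle sin θ_c = n₂/n₁, giving n₂/n₁ = sin 53.72° = 0.8061.
Then tan θ_B = n₂/n₁ = 0.8061, so θ_B = arctan 0.8061 = 38.87°.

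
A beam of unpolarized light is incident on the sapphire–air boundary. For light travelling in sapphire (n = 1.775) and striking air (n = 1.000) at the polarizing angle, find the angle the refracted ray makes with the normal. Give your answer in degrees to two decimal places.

tan θ_B = n₂/n₁ = 1.000/1.775 = 0.5634, so θ_B = 29.40°.
The refracted ray is perpendicular to the reflected ray, so θ_t = 90° − θ_B = 60.60°.

θ_t ≈ 60.60°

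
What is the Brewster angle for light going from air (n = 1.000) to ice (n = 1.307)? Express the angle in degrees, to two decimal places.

Here n₂/n₁ = 1.307/1.000 = 1.3070, and Brewster's law gives tan θ_B = n₂/n₁. Taking the arctangent, θ_B = 52.58°.

θ_B ≈ 52.58°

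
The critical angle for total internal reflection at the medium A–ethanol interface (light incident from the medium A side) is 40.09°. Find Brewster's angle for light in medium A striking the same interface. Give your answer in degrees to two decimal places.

At the critical angle sin θ_c = n₂/n₁, giving n₂/n₁ = sin 40.09° = 0.6440.
Then tan θ_B = n₂/n₁ = 0.6440, so θ_B = arctan 0.6440 = 32.78°.

θ_B ≈ 32.78°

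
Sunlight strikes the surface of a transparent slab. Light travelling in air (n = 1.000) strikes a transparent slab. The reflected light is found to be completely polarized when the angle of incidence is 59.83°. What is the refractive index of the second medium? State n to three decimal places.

Brewster's law: tan θ_B = n₂/n₁ (light incident in air, refracted into a transparent slab).
n₂ = n₁ tan θ_B = 1.000 × tan 59.83° = 1.720.

n ≈ 1.720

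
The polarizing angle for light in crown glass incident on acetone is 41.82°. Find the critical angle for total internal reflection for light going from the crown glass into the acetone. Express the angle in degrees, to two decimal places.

θ_c ≈ 63.47°

tan θ_B = n₂/n₁ = tan 41.82° = 0.8947.
Total internal reflection: sin θ_c = n₂/n₁ = 0.8947.
θ_c = arcsin(0.8947) = 63.47°.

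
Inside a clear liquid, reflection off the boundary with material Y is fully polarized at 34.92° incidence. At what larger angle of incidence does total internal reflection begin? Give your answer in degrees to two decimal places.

tan θ_B = n₂/n₁ = tan 34.92° = 0.6981.
Total internal reflection: sin θ_c = n₂/n₁ = 0.6981.
θ_c = arcsin(0.6981) = 44.28°.

θ_c ≈ 44.28°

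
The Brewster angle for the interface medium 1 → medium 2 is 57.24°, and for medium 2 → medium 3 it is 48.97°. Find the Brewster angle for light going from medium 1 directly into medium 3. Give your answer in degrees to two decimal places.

θ_B ≈ 60.75°

Each Brewster angle gives a ratio: n₂/n₁ = tan 57.24° = 1.5541, n₃/n₂ = tan 48.97° = 1.1492.
Multiplying, n₃/n₁ = 1.5541 × 1.1492 = 1.7859, and θ_B(1→3) = arctan 1.7859 = 60.75°.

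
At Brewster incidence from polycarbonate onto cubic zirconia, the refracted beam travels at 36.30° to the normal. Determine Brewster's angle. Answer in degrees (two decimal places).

Since the reflected and refracted rays are at right angles at the polarizing angle, θ_B + θ_t = 90°.
θ_B = 90° − 36.30° = 53.70°.

θ_B ≈ 53.70°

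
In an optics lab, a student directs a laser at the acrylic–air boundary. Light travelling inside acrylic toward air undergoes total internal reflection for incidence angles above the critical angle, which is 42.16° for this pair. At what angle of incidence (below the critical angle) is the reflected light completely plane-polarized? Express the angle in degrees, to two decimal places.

θ_B ≈ 33.87°

At the critical angle sin θ_c = n₂/n₁, giving n₂/n₁ = sin 42.16° = 0.6712.
Then tan θ_B = n₂/n₁ = 0.6712, so θ_B = arctan 0.6712 = 33.87°.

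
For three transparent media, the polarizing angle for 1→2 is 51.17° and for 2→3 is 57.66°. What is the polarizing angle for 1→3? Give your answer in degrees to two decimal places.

n₂/n₁ = tan 51.17° = 1.2424 and n₃/n₂ = tan 57.66° = 1.5794.
Multiplying, n₃/n₁ = 1.2424 × 1.5794 = 1.9623, and θ_B(1→3) = arctan 1.9623 = 63.00°.

θ_B ≈ 63.00°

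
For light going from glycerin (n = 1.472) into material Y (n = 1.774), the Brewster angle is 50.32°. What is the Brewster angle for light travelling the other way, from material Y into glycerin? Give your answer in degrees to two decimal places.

The two Brewster angles are complementary: θ_B' = 90° − θ_B = 90° − 50.32° = 39.68°.

θ_B' ≈ 39.68°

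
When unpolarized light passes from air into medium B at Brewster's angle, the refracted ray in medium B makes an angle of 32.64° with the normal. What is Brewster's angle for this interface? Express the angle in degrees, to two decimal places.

θ_B ≈ 57.36°

Brewster's condition makes the reflected and refracted beams perpendicular: θ_B + θ_t = 90°.
So θ_B = 90° − θ_t = 90° − 32.64° = 57.36°.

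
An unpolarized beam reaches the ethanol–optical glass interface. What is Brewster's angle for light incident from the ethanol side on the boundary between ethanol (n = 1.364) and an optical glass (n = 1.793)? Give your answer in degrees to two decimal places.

tan θ_B = n₂/n₁ = 1.793/1.364 = 1.3145. Taking the arctangent, θ_B = 52.74°.

θ_B ≈ 52.74°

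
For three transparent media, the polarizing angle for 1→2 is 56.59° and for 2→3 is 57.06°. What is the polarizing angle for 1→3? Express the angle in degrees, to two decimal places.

Each Brewster angle gives a ratio: n₂/n₁ = tan 56.59° = 1.5160, n₃/n₂ = tan 57.06° = 1.5434.
n₃/n₁ = 2.3398. Then tan θ_B(1→3) = n₃/n₁, so θ_B(1→3) = arctan(2.3398) = 66.86°.

θ_B ≈ 66.86°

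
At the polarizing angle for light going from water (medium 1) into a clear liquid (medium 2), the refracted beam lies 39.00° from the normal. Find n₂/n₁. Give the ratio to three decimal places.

θ_B + θ_t = 90°, so θ_B = 90° − 39.00° = 51.00°.
Then n₂/n₁ = tan θ_B = tan 51.00° = 1.235.

n₂/n₁ ≈ 1.235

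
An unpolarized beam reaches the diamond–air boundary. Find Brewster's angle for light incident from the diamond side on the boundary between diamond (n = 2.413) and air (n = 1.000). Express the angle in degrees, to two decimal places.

θ_B ≈ 22.51°

Brewster's condition: tan θ_B = n₂/n₁ = 1.000/2.413 = 0.4144.
So θ_B = arctan 0.4144 = 22.51°.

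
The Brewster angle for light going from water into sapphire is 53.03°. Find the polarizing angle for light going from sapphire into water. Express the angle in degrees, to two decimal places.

θ_B' ≈ 36.97°

The two Brewster angles are complementary: θ_B' = 90° − θ_B = 90° − 53.03° = 36.97°.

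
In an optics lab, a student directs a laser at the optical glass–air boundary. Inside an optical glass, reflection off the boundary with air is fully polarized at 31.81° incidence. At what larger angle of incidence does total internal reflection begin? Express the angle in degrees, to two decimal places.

From Brewster, n₂/n₁ = tan θ_B = tan 31.81° = 0.6203.
Then sin θ_c = n₂/n₁ = 0.6203, so θ_c = arcsin 0.6203 = 38.34°.

θ_c ≈ 38.34°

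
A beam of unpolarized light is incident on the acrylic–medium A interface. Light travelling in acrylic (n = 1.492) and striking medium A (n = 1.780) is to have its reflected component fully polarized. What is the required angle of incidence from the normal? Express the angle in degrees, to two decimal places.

θ_B ≈ 50.03°

tan θ_B = n₂/n₁ = 1.780/1.492 = 1.1930. Taking the arctangent, θ_B = 50.03°.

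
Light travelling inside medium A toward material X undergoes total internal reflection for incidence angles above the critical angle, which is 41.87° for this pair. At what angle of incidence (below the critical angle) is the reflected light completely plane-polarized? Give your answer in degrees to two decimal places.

At the critical angle sin θ_c = n₂/n₁, giving n₂/n₁ = sin 41.87° = 0.6674.
Then tan θ_B = n₂/n₁ = 0.6674, so θ_B = arctan 0.6674 = 33.72°.

θ_B ≈ 33.72°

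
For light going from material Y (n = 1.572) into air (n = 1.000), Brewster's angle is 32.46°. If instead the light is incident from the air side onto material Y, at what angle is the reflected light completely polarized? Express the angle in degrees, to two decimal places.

tan θ_B' = n₁/n₂ = 1/tan θ_B, so θ_B' = 90° − θ_B.
θ_B' = 90° − 32.46° = 57.54°.

θ_B' ≈ 57.54°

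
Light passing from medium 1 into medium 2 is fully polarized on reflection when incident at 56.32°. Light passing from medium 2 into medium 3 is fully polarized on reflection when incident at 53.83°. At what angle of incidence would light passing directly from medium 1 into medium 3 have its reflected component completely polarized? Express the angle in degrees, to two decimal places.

θ_B ≈ 64.02°

n₂/n₁ = tan 56.32° = 1.5006 and n₃/n₂ = tan 53.83° = 1.3678.
Multiplying, n₃/n₁ = 1.5006 × 1.3678 = 2.0525, and θ_B(1→3) = arctan 2.0525 = 64.02°.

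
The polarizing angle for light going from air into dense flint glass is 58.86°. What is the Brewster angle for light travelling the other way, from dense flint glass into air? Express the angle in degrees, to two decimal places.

tan θ_B' = n₁/n₂ = 1/tan θ_B, so θ_B' = 90° − θ_B.
θ_B' = 90° − 58.86° = 31.14°.

θ_B' ≈ 31.14°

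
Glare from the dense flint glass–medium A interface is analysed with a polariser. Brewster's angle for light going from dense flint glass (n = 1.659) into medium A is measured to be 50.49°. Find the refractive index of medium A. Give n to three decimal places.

At Brewster's angle, tan θ_B = n₂/n₁ with n₁ on the incident side (dense flint glass) and n₂ on the transmitted side (medium A).
n₂ = n₁ tan θ_B = 1.659 × tan 50.49° = 2.012.

n ≈ 2.012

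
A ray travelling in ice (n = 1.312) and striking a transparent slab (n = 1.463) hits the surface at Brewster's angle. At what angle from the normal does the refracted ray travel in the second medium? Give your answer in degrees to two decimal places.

θ_t ≈ 41.89°

θ_B = arctan(n₂/n₁) = arctan(1.463/1.312) = 48.11°.
Since θ_B + θ_t = 90° at Brewster incidence, θ_t = 90° − 48.11° = 41.89°.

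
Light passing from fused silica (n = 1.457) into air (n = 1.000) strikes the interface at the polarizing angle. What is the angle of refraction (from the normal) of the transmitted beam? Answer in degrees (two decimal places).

First find Brewster's angle: tan θ_B = 1.000/1.457 = 0.6863, giving θ_B = 34.46°.
At Brewster's angle the reflected and refracted rays are perpendicular, so θ_t = 90° − θ_B = 90° − 34.46° = 55.54°.

θ_t ≈ 55.54°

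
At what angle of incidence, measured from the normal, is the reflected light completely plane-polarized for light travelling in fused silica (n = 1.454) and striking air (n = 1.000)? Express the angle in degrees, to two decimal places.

The reflected p-component vanishes when tan θ_B = n₂/n₁.
tan θ_B = n₂/n₁ = 1.000/1.454 = 0.6878. Taking the arctangent, θ_B = 34.52°.

θ_B ≈ 34.52°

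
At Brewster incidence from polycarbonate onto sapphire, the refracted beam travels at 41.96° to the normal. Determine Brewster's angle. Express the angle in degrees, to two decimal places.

θ_B ≈ 48.04°

Since the reflected and refracted rays are at right angles at the polarizing angle, θ_B + θ_t = 90°.
θ_B = 90° − 41.96° = 48.04°.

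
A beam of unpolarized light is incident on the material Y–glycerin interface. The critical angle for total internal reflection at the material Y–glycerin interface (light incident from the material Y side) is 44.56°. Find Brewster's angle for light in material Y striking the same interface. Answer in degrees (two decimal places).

sin θ_c = n₂/n₁, so n₂/n₁ = sin 44.56° = 0.7017.
Brewster: tan θ_B = n₂/n₁ = 0.7017.
θ_B = arctan(0.7017) = 35.06°.

θ_B ≈ 35.06°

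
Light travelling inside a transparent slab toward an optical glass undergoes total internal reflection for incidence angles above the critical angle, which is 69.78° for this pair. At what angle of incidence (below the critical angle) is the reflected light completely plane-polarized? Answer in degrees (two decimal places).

n₂/n₁ = sin θ_c = sin 69.78° = 0.9384.
tan θ_B equals the same ratio, so θ_B = arctan(0.9384) = 43.18°.

θ_B ≈ 43.18°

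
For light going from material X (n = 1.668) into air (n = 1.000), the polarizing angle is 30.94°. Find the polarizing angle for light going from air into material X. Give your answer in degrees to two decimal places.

Reversing the direction swaps n₁ and n₂, so tan θ_B' = 1/tan θ_B and θ_B' = 90° − θ_B.
Hence θ_B' = 90° − 30.94° = 59.06°.

θ_B' ≈ 59.06°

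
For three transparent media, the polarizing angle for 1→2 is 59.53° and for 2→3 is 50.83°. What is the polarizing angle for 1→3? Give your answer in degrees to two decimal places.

tan θ_B(1→2) = n₂/n₁ = tan 59.53° = 1.6997.
tan θ_B(2→3) = n₃/n₂ = tan 50.83° = 1.2274.
Multiplying, n₃/n₁ = 1.6997 × 1.2274 = 2.0863, and θ_B(1→3) = arctan 2.0863 = 64.39°.

θ_B ≈ 64.39°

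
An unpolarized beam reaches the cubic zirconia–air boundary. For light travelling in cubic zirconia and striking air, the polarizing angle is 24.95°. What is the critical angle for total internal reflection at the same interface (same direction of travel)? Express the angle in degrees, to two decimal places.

θ_c ≈ 27.73°

From Brewster, n₂/n₁ = tan θ_B = tan 24.95° = 0.4652.
Then sin θ_c = n₂/n₁ = 0.4652, so θ_c = arcsin 0.4652 = 27.73°.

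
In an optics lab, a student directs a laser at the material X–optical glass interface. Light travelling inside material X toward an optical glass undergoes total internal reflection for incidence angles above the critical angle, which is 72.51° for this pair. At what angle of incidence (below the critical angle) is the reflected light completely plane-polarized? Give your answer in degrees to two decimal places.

At the critical angle sin θ_c = n₂/n₁, giving n₂/n₁ = sin 72.51° = 0.9538.
Then tan θ_B = n₂/n₁ = 0.9538, so θ_B = arctan 0.9538 = 43.64°.

θ_B ≈ 43.64°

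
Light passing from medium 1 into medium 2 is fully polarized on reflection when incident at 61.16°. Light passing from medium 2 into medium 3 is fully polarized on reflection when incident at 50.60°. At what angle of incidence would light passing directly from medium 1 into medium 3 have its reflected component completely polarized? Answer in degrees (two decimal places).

Each Brewster angle gives a ratio: n₂/n₁ = tan 61.16° = 1.8160, n₃/n₂ = tan 50.60° = 1.2174.
So n₃/n₁ = (n₂/n₁)(n₃/n₂) = 1.8160 × 1.2174 = 2.2108.
θ_B(1→3) = arctan(2.2108) = 65.66°.

θ_B ≈ 65.66°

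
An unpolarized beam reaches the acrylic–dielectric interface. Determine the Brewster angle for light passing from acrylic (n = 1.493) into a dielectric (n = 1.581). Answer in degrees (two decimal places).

θ_B ≈ 46.64°

At Brewster's angle the reflected and refracted rays are perpendicular, which with Snell's law gives tan θ_B = n₂/n₁.
Here n₂/n₁ = 1.581/1.493 = 1.0589, and Brewster's law gives tan θ_B = n₂/n₁.
So θ_B = arctan 1.0589 = 46.64°.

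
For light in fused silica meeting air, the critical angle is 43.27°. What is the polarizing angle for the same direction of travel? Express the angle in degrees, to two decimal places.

sin θ_c = n₂/n₁, so n₂/n₁ = sin 43.27° = 0.6854.
Brewster: tan θ_B = n₂/n₁ = 0.6854.
θ_B = arctan(0.6854) = 34.43°.

θ_B ≈ 34.43°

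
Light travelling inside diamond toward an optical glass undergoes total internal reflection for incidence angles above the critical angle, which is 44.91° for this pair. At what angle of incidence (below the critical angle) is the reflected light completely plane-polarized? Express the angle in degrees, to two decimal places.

θ_B ≈ 35.22°

At the critical angle sin θ_c = n₂/n₁, giving n₂/n₁ = sin 44.91° = 0.7060.
Then tan θ_B = n₂/n₁ = 0.7060, so θ_B = arctan 0.7060 = 35.22°.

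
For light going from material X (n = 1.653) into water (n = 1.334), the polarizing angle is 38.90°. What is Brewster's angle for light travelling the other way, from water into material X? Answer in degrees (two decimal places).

The two Brewster angles are complementary: θ_B' = 90° − θ_B = 90° − 38.90° = 51.10°.

θ_B' ≈ 51.10°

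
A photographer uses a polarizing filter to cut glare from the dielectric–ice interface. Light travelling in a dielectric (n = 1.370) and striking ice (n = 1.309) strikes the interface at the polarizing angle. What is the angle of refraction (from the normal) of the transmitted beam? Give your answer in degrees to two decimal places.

First find Brewster's angle: tan θ_B = 1.309/1.370 = 0.9555, giving θ_B = 43.70°.
The refracted ray is perpendicular to the reflected ray, so θ_t = 90° − θ_B = 46.30°.

θ_t ≈ 46.30°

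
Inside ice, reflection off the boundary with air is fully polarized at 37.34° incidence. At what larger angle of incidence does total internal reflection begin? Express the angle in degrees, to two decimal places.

θ_c ≈ 49.72°

tan θ_B = n₂/n₁ = tan 37.34° = 0.7629.
Total internal reflection: sin θ_c = n₂/n₁ = 0.7629.
θ_c = arcsin(0.7629) = 49.72°.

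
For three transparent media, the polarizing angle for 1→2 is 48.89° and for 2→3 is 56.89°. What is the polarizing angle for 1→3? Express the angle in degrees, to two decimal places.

θ_B ≈ 60.36°

n₂/n₁ = tan 48.89° = 1.1459 and n₃/n₂ = tan 56.89° = 1.5334.
n₃/n₁ = 1.7572. Then tan θ_B(1→3) = n₃/n₁, so θ_B(1→3) = arctan(1.7572) = 60.36°.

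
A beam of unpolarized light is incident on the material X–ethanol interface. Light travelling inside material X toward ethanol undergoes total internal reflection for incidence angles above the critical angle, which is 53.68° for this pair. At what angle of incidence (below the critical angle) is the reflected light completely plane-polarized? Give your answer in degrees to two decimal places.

At the critical angle sin θ_c = n₂/n₁, giving n₂/n₁ = sin 53.68° = 0.8057.
Then tan θ_B = n₂/n₁ = 0.8057, so θ_B = arctan 0.8057 = 38.86°.

θ_B ≈ 38.86°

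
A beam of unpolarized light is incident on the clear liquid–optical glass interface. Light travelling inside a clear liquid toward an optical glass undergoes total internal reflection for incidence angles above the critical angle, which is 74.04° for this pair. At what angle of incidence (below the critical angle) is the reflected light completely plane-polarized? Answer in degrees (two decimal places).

θ_B ≈ 43.87°

sin θ_c = n₂/n₁, so n₂/n₁ = sin 74.04° = 0.9615.
Brewster: tan θ_B = n₂/n₁ = 0.9615.
θ_B = arctan(0.9615) = 43.87°.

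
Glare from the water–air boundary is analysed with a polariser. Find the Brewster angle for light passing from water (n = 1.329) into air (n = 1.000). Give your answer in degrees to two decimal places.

θ_B ≈ 36.96°

Here n₂/n₁ = 1.000/1.329 = 0.7524, and Brewster's law gives tan θ_B = n₂/n₁. Taking the arctangent, θ_B = 36.96°.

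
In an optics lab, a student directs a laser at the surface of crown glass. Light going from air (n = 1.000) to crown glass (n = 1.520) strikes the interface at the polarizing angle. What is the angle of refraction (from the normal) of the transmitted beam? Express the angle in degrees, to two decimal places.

First find Brewster's angle: tan θ_B = 1.520/1.000 = 1.5200, giving θ_B = 56.66°.
At Brewster's angle the reflected and refracted rays are perpendicular, so θ_t = 90° − θ_B = 90° − 56.66° = 33.34°.

θ_t ≈ 33.34°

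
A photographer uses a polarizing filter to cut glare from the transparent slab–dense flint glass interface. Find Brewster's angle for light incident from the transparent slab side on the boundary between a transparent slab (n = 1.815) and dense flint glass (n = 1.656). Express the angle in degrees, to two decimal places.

The reflected p-component vanishes when tan θ_B = n₂/n₁.
Brewster's condition: tan θ_B = n₂/n₁ = 1.656/1.815 = 0.9124.
θ_B = arctan(0.9124) = 42.38°.

θ_B ≈ 42.38°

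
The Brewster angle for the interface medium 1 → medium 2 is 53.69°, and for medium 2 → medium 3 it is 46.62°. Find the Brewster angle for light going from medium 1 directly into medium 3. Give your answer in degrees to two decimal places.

θ_B ≈ 55.22°

Each Brewster angle gives a ratio: n₂/n₁ = tan 53.69° = 1.3608, n₃/n₂ = tan 46.62° = 1.0582.
So n₃/n₁ = (n₂/n₁)(n₃/n₂) = 1.3608 × 1.0582 = 1.4401.
θ_B(1→3) = arctan(1.4401) = 55.22°.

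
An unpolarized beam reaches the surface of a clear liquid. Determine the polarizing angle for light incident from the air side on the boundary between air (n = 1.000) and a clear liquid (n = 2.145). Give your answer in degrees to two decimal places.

Here n₂/n₁ = 2.145/1.000 = 2.1450, and Brewster's law gives tan θ_B = n₂/n₁. Taking the arctangent, θ_B = 65.01°.

θ_B ≈ 65.01°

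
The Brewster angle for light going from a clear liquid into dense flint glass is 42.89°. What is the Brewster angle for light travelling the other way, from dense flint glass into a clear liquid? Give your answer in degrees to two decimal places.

tan θ_B' = n₁/n₂ = 1/tan θ_B, so θ_B' = 90° − θ_B.
θ_B' = 90° − 42.89° = 47.11°.

θ_B' ≈ 47.11°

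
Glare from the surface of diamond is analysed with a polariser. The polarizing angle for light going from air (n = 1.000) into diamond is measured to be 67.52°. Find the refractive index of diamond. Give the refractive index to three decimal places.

n ≈ 2.417

At the polarizing angle, tan θ_B = n₂/n₁ with n₁ on the incident side (air) and n₂ on the transmitted side (diamond).
n₂ = n₁ tan θ_B = 1.000 × tan 67.52° = 2.417.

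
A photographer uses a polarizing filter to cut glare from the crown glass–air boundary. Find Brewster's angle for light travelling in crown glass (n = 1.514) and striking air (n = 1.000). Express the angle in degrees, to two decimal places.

Here n₂/n₁ = 1.000/1.514 = 0.6605, and Brewster's law gives tan θ_B = n₂/n₁.
θ_B = arctan(0.6605) = 33.44°.

θ_B ≈ 33.44°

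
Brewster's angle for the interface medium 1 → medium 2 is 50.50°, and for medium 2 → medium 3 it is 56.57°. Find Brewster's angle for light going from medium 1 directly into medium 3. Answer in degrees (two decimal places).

tan θ_B(1→2) = n₂/n₁ = tan 50.50° = 1.2131.
tan θ_B(2→3) = n₃/n₂ = tan 56.57° = 1.5149.
Multiplying, n₃/n₁ = 1.2131 × 1.5149 = 1.8377, and θ_B(1→3) = arctan 1.8377 = 61.45°.

θ_B ≈ 61.45°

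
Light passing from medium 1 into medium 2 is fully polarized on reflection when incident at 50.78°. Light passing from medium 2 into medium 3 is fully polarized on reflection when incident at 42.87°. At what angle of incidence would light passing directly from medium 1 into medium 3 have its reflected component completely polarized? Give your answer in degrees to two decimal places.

θ_B ≈ 48.68°

Each Brewster angle gives a ratio: n₂/n₁ = tan 50.78° = 1.2252, n₃/n₂ = tan 42.87° = 0.9283.
Multiplying, n₃/n₁ = 1.2252 × 0.9283 = 1.1374, and θ_B(1→3) = arctan 1.1374 = 48.68°.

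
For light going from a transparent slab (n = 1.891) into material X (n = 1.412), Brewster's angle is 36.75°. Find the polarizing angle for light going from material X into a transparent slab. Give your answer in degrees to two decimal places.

Reversing the direction swaps n₁ and n₂, so tan θ_B' = 1/tan θ_B and θ_B' = 90° − θ_B.
Hence θ_B' = 90° − 36.75° = 53.25°.

θ_B' ≈ 53.25°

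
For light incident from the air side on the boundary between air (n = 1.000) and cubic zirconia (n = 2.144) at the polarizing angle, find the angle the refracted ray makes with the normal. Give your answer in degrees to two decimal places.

θ_t ≈ 25.01°

tan θ_B = n₂/n₁ = 2.144/1.000 = 2.1440, so θ_B = 64.99°.
Since θ_B + θ_t = 90° at Brewster incidence, θ_t = 90° − 64.99° = 25.01°.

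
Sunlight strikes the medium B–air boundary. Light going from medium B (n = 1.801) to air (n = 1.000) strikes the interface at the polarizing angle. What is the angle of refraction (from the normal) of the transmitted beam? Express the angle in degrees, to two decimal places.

θ_t ≈ 60.96°

tan θ_B = n₂/n₁ = 1.000/1.801 = 0.5552, so θ_B = 29.04°.
At Brewster's angle the reflected and refracted rays are perpendicular, so θ_t = 90° − θ_B = 90° − 29.04° = 60.96°.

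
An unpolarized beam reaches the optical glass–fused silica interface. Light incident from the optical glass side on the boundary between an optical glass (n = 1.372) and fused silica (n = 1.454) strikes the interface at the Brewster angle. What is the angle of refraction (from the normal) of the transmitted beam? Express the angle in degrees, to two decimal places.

θ_t ≈ 43.34°

θ_B = arctan(n₂/n₁) = arctan(1.454/1.372) = 46.66°.
The refracted ray is perpendicular to the reflected ray, so θ_t = 90° − θ_B = 43.34°.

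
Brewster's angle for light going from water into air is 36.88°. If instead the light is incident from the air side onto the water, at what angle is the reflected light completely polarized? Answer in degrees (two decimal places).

θ_B' ≈ 53.12°

tan θ_B' = n₁/n₂ = 1/tan θ_B, so θ_B' = 90° − θ_B.
θ_B' = 90° − 36.88° = 53.12°.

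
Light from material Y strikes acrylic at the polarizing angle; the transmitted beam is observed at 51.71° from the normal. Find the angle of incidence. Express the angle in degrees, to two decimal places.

θ_B ≈ 38.29°

At Brewster's angle the reflected and refracted rays are perpendicular, so θ_B + θ_t = 90°.
So θ_B = 90° − θ_t = 90° − 51.71° = 38.29°.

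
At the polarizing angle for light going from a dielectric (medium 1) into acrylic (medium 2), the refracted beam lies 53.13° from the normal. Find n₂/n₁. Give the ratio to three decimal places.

n₂/n₁ ≈ 0.750

θ_B + θ_t = 90°, so θ_B = 90° − 53.13° = 36.87°.
Then n₂/n₁ = tan θ_B = tan 36.87° = 0.750.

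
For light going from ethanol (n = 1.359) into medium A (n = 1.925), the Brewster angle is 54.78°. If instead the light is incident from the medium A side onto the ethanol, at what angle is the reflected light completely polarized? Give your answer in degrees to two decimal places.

θ_B' ≈ 35.22°

Reversing the direction swaps n₁ and n₂, so tan θ_B' = 1/tan θ_B and θ_B' = 90° − θ_B.
Hence θ_B' = 90° − 54.78° = 35.22°.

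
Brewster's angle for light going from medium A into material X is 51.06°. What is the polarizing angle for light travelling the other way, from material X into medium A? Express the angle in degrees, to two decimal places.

tan θ_B' = n₁/n₂ = 1/tan θ_B, so θ_B' = 90° − θ_B.
θ_B' = 90° − 51.06° = 38.94°.

θ_B' ≈ 38.94°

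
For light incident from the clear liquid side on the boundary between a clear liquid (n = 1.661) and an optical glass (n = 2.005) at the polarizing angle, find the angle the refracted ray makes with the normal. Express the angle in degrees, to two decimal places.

θ_t ≈ 39.64°

θ_B = arctan(n₂/n₁) = arctan(2.005/1.661) = 50.36°.
At Brewster's angle the reflected and refracted rays are perpendicular, so θ_t = 90° − θ_B = 90° − 50.36° = 39.64°.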